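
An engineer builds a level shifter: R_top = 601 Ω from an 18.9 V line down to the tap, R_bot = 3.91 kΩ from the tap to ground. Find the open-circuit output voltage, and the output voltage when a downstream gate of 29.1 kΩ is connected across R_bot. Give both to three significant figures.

Unloaded: 16.4 V; loaded: 16.1 V

Open-circuit: V = 18.9 × 3910/(601 + 3910) = 16.4 V.
With the load, R_bot becomes R_bot‖R_L = 3447 Ω, so V = 18.9 × 3447/4048 = 16.1 V.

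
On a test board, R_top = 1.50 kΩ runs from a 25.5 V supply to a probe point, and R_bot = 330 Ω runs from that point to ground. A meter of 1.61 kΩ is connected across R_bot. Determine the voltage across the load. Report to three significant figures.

The load sits in parallel with R_bot: R_bot‖R_L = (330 × 1610) / (330 + 1610) = 273.9 Ω.
V_out = 25.5 × 273.9 / (1500 + 273.9) = 25.5 × 273.9/1774 = 3.94 V.

V_out ≈ 3.94 V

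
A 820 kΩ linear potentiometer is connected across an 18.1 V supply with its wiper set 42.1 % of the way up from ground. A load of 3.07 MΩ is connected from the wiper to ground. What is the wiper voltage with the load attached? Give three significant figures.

The wiper splits the pot into (1−α)R = 474.8 kΩ above and αR = 345.2 kΩ below.
Lower section ‖ load = 310.3 kΩ.
V_wiper = 18.1 × 310.3/(474.8 + 310.3) = 7.15 V.

V ≈ 7.15 V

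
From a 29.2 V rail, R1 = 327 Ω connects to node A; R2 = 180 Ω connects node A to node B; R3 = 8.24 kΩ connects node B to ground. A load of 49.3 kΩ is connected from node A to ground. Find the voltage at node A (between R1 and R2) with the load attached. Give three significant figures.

V ≈ 27.9 V

Below node A the series string R2+R3 = 8420 Ω sits in parallel with the 49300 Ω load: 7192 Ω.
V_A = 29.2 × 7192/(327 + 7192) = 27.9 V.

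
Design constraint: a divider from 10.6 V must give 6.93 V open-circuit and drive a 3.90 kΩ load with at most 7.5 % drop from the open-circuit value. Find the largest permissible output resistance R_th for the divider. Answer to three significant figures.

Loading drop = R_th/(R_th + R_L) ≤ 0.0750, so R_th ≤ R_L · ε/(1−ε) = 3.90 kΩ × 0.0750/0.9250 = 316 Ω.

R_th ≤ 316 Ω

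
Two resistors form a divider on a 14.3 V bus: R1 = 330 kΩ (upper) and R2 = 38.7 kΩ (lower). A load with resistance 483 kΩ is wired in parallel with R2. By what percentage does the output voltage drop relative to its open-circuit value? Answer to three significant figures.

The divider's output (Thévenin) resistance is R1‖R2 = 34.64 kΩ.
Fractional drop under load = R_th/(R_th + R_L) = 34.64 / (34.64 + 483) = 0.06692.
So the output falls by 6.69 %.

6.69 %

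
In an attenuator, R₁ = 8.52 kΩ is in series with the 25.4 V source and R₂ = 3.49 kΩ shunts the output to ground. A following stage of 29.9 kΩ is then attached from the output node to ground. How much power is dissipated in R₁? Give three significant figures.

P ≈ 40.5 mW

Total resistance from the source is R₁ + (R₂‖R_L) = 11.65 kΩ, so I = 25.4/11.65 kΩ = 2.181 mA.
P = I²·R₁ = (2.181 mA)² × 8.52 kΩ = 40.5 mW.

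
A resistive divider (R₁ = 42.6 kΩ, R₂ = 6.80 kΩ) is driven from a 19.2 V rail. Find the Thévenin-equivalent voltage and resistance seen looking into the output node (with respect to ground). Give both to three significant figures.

V_th = 2.64 V, R_th = 5.86 kΩ

V_th is the open-circuit tap voltage: 19.2 × 6.80/(42.6 + 6.80) = 2.64 V.
With the supply zeroed, R₁ and R₂ appear in parallel from the tap: R_th = R₁‖R₂ = (42.6 × 6.80)/49.40 = 5.86 kΩ.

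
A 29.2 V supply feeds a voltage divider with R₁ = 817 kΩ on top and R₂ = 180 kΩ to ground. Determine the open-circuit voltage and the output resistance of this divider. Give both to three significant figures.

V_th = 5.27 V, R_th = 148 kΩ

V_th is the open-circuit tap voltage: 29.2 × 180/(817 + 180) = 5.27 V.
With the supply zeroed, R₁ and R₂ appear in parallel from the tap: R_th = R₁‖R₂ = (817 × 180)/997.0 = 148 kΩ.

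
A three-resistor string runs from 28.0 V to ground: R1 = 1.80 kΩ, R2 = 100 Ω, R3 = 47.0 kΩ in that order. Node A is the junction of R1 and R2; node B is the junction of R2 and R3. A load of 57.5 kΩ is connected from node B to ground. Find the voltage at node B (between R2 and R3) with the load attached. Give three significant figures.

V ≈ 26.1 V

At node B, R3 is in parallel with the load: R3‖R_L = 25860 Ω.
Below node A the resistance is R2 + (R3‖R_L) = 25960 Ω, so V_A = 28.0 × 25960/27760 = 26.18 V.
Then V_B = V_A × (R3‖R_L)/(R2 + R3‖R_L) = 26.18 × 25860/25960 = 26.1 V.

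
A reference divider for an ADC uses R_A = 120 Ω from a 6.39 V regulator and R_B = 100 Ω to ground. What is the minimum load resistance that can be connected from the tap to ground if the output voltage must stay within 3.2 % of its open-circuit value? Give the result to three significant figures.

Output resistance R_th = R_A‖R_B = (120 × 100)/220.0 = 54.55 Ω.
The fractional drop is R_th/(R_th + R_L); requiring this ≤ 0.0320 gives R_L ≥ R_th(1/0.0320 − 1) = 54.55 × 30.25 = 1.65 kΩ.

R_L(min) ≈ 1.65 kΩ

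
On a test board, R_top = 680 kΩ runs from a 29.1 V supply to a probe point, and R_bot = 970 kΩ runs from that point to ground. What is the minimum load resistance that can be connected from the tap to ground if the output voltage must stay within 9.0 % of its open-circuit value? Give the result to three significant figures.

Output resistance R_th = R_top‖R_bot = (680 × 970)/1650 = 399.8 kΩ.
The fractional drop is R_th/(R_th + R_L); requiring this ≤ 0.0900 gives R_L ≥ R_th(1/0.0900 − 1) = 399.8 × 10.11 = 4.04 MΩ.

R_L(min) ≈ 4.04 MΩ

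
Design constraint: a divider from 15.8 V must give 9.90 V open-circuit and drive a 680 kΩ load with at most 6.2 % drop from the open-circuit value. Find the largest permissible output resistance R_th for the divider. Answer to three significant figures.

Loading drop = R_th/(R_th + R_L) ≤ 0.0620, so R_th ≤ R_L · ε/(1−ε) = 680 kΩ × 0.0620/0.9380 = 44.9 kΩ.
(Any R1, R2 with R2/(R1+R2) = 0.627 and R1‖R2 ≤ 44.9 kΩ will meet the spec.)

R_th ≤ 44.9 kΩ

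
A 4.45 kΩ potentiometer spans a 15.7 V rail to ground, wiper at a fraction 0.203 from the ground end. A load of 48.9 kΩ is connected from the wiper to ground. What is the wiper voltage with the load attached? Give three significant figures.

V ≈ 3.14 V

The wiper splits the pot into (1−α)R = 3547 Ω above and αR = 903.4 Ω below.
Lower section ‖ load = 887.0 Ω.
V_wiper = 15.7 × 887.0/(3547 + 887.0) = 3.14 V.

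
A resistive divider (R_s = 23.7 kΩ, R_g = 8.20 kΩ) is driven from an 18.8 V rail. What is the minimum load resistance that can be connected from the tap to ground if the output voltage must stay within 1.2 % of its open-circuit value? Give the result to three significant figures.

R_L(min) ≈ 502 kΩ

Output resistance R_th = R_s‖R_g = (23.7 × 8.20)/31.90 = 6.092 kΩ.
The fractional drop is R_th/(R_th + R_L); requiring this ≤ 0.0120 gives R_L ≥ R_th(1/0.0120 − 1) = 6.092 × 82.33 = 502 kΩ.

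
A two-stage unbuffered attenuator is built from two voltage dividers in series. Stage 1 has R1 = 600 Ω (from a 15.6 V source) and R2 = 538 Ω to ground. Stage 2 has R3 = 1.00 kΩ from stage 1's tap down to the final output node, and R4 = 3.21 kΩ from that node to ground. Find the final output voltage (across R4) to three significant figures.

Stage 2 presents R3+R4 = 4210 Ω as a load on stage 1's tap.
Stage 1's lower leg becomes R2‖(R3+R4) = 477.0 Ω, so V_mid = 15.6 × 477.0/1077 = 6.910 V.
Stage 2 is itself unloaded: V_out = V_mid × R4/(R3+R4) = 6.910 × 3210/4210 = 5.27 V.

V_out ≈ 5.27 V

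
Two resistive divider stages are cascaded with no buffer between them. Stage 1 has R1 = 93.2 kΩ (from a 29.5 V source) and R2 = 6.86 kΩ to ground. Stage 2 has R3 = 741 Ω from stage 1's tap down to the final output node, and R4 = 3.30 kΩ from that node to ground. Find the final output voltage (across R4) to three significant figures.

Stage 2 presents R3+R4 = 4041 Ω as a load on stage 1's tap.
Stage 1's lower leg becomes R2‖(R3+R4) = 2543 Ω, so V_mid = 29.5 × 2543/95740 = 0.7835 V.
Stage 2 is itself unloaded: V_out = V_mid × R4/(R3+R4) = 0.7835 × 3300/4041 = 0.640 V.

V_out ≈ 0.640 V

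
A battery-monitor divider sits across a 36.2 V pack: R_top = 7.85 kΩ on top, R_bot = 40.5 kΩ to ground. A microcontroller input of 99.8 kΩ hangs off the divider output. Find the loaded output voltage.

The load sits in parallel with R_bot: R_bot‖R_L = (40.5 × 99.8) / (40.5 + 99.8) = 28.81 kΩ.
V_out = 36.2 × 28.81 / (7.85 + 28.81) = 36.2 × 28.81/36.66 = 28.4 V.

V_out ≈ 28.4 V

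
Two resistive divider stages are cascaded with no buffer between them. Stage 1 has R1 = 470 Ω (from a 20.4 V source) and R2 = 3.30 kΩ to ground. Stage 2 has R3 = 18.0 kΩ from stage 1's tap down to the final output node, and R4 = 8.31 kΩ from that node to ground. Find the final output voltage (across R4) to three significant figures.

Stage 2 presents R3+R4 = 26310 Ω as a load on stage 1's tap.
Stage 1's lower leg becomes R2‖(R3+R4) = 2932 Ω, so V_mid = 20.4 × 2932/3402 = 17.58 V.
Stage 2 is itself unloaded: V_out = V_mid × R4/(R3+R4) = 17.58 × 8310/26310 = 5.55 V.

V_out ≈ 5.55 V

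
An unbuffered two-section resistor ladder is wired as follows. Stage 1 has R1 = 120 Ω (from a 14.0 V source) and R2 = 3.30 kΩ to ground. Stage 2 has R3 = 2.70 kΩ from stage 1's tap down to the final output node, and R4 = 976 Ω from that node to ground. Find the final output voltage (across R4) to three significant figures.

Stage 2 presents R3+R4 = 3676 Ω as a load on stage 1's tap.
Stage 1's lower leg becomes R2‖(R3+R4) = 1739 Ω, so V_mid = 14.0 × 1739/1859 = 13.10 V.
Stage 2 is itself unloaded: V_out = V_mid × R4/(R3+R4) = 13.10 × 976/3676 = 3.48 V.

V_out ≈ 3.48 V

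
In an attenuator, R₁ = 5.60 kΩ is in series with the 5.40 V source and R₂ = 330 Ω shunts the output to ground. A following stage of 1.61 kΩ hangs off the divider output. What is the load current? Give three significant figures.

R₂‖R_L = 273.9 Ω; V_out = 5.40 × 273.9/5874 = 0.2518 V.
I_L = V_out / R_L = 0.2518 / 1.61 kΩ = 0.156 mA.

I_L ≈ 0.156 mA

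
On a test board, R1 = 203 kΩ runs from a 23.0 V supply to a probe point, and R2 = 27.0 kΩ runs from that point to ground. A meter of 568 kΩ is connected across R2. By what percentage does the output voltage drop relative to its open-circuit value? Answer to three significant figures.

4.03 %

The divider's output (Thévenin) resistance is R1‖R2 = 23.83 kΩ.
Fractional drop under load = R_th/(R_th + R_L) = 23.83 / (23.83 + 568) = 0.04027.
So the output falls by 4.03 %.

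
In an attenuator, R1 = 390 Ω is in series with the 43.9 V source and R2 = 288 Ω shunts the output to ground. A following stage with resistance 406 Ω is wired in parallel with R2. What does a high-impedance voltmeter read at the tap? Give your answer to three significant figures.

V_out ≈ 13.2 V

The load sits in parallel with R2: R2‖R_L = (288 × 406) / (288 + 406) = 168.5 Ω.
V_out = 43.9 × 168.5 / (390 + 168.5) = 43.9 × 168.5/558.5 = 13.2 V.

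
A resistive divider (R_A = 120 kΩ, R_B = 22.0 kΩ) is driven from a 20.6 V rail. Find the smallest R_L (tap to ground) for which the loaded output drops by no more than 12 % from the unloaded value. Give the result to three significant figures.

R_L(min) ≈ 136 kΩ

Output resistance R_th = R_A‖R_B = (120 × 22.0)/142.0 = 18.59 kΩ.
The fractional drop is R_th/(R_th + R_L); requiring this ≤ 0.120 gives R_L ≥ R_th(1/0.120 − 1) = 18.59 × 7.333 = 136 kΩ.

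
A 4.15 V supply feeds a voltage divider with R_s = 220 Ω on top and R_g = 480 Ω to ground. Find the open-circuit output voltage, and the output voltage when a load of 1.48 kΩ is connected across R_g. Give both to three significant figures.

Open-circuit: V = 4.15 × 480/(220 + 480) = 2.85 V.
With the load, R_g becomes R_g‖R_L = 362.4 Ω, so V = 4.15 × 362.4/582.4 = 2.58 V.

Unloaded: 2.85 V; loaded: 2.58 V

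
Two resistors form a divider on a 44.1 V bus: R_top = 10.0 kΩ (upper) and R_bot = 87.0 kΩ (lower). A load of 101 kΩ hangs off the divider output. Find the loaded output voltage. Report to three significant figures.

V_out ≈ 36.3 V

The load sits in parallel with R_bot: R_bot‖R_L = (87.0 × 101) / (87.0 + 101) = 46.74 kΩ.
V_out = 44.1 × 46.74 / (10.0 + 46.74) = 44.1 × 46.74/56.74 = 36.3 V.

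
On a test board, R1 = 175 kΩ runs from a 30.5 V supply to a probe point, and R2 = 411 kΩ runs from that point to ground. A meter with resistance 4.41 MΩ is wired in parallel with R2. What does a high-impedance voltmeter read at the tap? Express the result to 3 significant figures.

The load sits in parallel with R2: R2‖R_L = (411 × 4410) / (411 + 4410) = 376.0 kΩ.
V_out = 30.5 × 376.0 / (175 + 376.0) = 30.5 × 376.0/551.0 = 20.8 V.

V_out ≈ 20.8 V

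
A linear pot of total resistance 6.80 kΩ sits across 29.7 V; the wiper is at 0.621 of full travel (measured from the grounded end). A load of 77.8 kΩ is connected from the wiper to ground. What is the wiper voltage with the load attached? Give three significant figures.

The wiper splits the pot into (1−α)R = 2.577 kΩ above and αR = 4.223 kΩ below.
Lower section ‖ load = 4.005 kΩ.
V_wiper = 29.7 × 4.005/(2.577 + 4.005) = 18.1 V.

V ≈ 18.1 V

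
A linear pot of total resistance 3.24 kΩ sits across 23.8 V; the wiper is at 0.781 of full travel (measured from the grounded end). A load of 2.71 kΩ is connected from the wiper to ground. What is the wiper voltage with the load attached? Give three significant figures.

The wiper splits the pot into (1−α)R = 709.6 Ω above and αR = 2530 Ω below.
Lower section ‖ load = 1309 Ω.
V_wiper = 23.8 × 1309/(709.6 + 1309) = 15.4 V.

V ≈ 15.4 V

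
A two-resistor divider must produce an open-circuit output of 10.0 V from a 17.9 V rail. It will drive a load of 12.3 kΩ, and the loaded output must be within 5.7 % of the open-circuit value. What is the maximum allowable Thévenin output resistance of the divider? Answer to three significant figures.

R_th ≤ 743 Ω

Loading drop = R_th/(R_th + R_L) ≤ 0.0570, so R_th ≤ R_L · ε/(1−ε) = 12.3 kΩ × 0.0570/0.9430 = 743 Ω.
(Any R1, R2 with R2/(R1+R2) = 0.559 and R1‖R2 ≤ 743 Ω will meet the spec.)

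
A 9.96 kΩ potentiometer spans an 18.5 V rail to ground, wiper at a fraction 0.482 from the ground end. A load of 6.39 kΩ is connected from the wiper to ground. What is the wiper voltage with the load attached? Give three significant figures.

V ≈ 6.42 V

The wiper splits the pot into (1−α)R = 5.159 kΩ above and αR = 4.801 kΩ below.
Lower section ‖ load = 2.741 kΩ.
V_wiper = 18.5 × 2.741/(5.159 + 2.741) = 6.42 V.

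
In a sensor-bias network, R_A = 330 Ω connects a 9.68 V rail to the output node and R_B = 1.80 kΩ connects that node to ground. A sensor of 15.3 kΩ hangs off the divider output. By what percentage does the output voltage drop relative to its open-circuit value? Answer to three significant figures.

1.79 %

The divider's output (Thévenin) resistance is R_A‖R_B = 278.9 Ω.
Fractional drop under load = R_th/(R_th + R_L) = 278.9 / (278.9 + 15300) = 0.01790.
So the output falls by 1.79 %.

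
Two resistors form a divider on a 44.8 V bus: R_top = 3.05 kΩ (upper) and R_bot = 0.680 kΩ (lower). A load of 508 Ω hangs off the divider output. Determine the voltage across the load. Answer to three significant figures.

V_out ≈ 3.90 V

The load sits in parallel with R_bot: R_bot‖R_L = (680 × 508) / (680 + 508) = 290.8 Ω.
V_out = 44.8 × 290.8 / (3050 + 290.8) = 44.8 × 290.8/3341 = 3.90 V.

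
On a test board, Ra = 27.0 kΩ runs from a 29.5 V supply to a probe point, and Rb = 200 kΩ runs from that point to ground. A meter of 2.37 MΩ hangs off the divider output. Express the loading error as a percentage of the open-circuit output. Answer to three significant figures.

0.994 %

The divider's output (Thévenin) resistance is Ra‖Rb = 23.79 kΩ.
Fractional drop under load = R_th/(R_th + R_L) = 23.79 / (23.79 + 2370) = 0.009938.
So the output falls by 0.994 %.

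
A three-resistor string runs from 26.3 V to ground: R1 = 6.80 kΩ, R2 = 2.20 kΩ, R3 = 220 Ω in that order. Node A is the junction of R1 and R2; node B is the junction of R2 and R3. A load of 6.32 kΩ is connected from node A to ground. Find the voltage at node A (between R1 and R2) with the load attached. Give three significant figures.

V ≈ 5.38 V

Below node A the series string R2+R3 = 2420 Ω sits in parallel with the 6320 Ω load: 1750 Ω.
V_A = 26.3 × 1750/(6800 + 1750) = 5.38 V.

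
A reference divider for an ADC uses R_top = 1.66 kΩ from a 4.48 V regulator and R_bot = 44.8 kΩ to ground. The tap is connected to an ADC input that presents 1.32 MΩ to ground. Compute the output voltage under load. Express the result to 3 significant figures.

V_out ≈ 4.31 V

The load sits in parallel with R_bot: R_bot‖R_L = (44.8 × 1320) / (44.8 + 1320) = 43.33 kΩ.
V_out = 4.48 × 43.33 / (1.66 + 43.33) = 4.48 × 43.33/44.99 = 4.31 V.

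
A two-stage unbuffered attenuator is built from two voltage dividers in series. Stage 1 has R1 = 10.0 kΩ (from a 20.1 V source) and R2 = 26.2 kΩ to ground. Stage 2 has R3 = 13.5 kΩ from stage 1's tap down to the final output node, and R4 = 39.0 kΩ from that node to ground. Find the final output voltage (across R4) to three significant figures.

Stage 2 presents R3+R4 = 52.50 kΩ as a load on stage 1's tap.
Stage 1's lower leg becomes R2‖(R3+R4) = 17.48 kΩ, so V_mid = 20.1 × 17.48/27.48 = 12.78 V.
Stage 2 is itself unloaded: V_out = V_mid × R4/(R3+R4) = 12.78 × 39.0/52.50 = 9.50 V.

V_out ≈ 9.50 V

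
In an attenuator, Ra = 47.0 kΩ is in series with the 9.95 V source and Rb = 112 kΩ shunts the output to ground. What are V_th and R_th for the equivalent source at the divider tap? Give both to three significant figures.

V_th is the open-circuit tap voltage: 9.95 × 112/(47.0 + 112) = 7.01 V.
With the supply zeroed, Ra and Rb appear in parallel from the tap: R_th = Ra‖Rb = (47.0 × 112)/159.0 = 33.1 kΩ.

V_th = 7.01 V, R_th = 33.1 kΩ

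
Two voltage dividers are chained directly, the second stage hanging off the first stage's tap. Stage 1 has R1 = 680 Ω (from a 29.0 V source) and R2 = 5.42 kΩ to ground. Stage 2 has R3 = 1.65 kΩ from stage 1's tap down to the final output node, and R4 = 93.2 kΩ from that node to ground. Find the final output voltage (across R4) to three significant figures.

V_out ≈ 25.2 V

Stage 2 presents R3+R4 = 94850 Ω as a load on stage 1's tap.
Stage 1's lower leg becomes R2‖(R3+R4) = 5127 Ω, so V_mid = 29.0 × 5127/5807 = 25.60 V.
Stage 2 is itself unloaded: V_out = V_mid × R4/(R3+R4) = 25.60 × 93200/94850 = 25.2 V.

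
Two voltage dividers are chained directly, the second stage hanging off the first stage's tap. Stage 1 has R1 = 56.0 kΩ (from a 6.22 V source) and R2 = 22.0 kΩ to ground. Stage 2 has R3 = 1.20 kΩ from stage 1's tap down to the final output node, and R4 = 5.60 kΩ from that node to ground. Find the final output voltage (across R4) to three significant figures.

V_out ≈ 0.435 V

Stage 2 presents R3+R4 = 6.800 kΩ as a load on stage 1's tap.
Stage 1's lower leg becomes R2‖(R3+R4) = 5.194 kΩ, so V_mid = 6.22 × 5.194/61.19 = 0.5280 V.
Stage 2 is itself unloaded: V_out = V_mid × R4/(R3+R4) = 0.5280 × 5.60/6.800 = 0.435 V.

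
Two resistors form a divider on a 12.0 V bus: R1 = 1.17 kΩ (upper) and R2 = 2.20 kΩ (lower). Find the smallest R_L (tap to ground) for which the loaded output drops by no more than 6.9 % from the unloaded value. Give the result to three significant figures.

R_L(min) ≈ 10.3 kΩ

Output resistance R_th = R1‖R2 = (1170 × 2200)/3370 = 763.8 Ω.
The fractional drop is R_th/(R_th + R_L); requiring this ≤ 0.0690 gives R_L ≥ R_th(1/0.0690 − 1) = 763.8 × 13.49 = 10.3 kΩ.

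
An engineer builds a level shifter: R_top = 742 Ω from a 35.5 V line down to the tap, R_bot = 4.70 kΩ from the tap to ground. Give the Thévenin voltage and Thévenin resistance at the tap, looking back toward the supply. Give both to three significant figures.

V_th = 30.7 V, R_th = 641 Ω

V_th is the open-circuit tap voltage: 35.5 × 4700/(742 + 4700) = 30.7 V.
With the supply zeroed, R_top and R_bot appear in parallel from the tap: R_th = R_top‖R_bot = (742 × 4700)/5442 = 641 Ω.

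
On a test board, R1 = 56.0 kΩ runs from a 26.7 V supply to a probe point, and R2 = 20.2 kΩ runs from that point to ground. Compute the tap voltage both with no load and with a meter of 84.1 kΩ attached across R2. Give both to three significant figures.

Open-circuit: V = 26.7 × 20.2/(56.0 + 20.2) = 7.08 V.
With the load, R2 becomes R2‖R_L = 16.29 kΩ, so V = 26.7 × 16.29/72.29 = 6.02 V.

Unloaded: 7.08 V; loaded: 6.02 V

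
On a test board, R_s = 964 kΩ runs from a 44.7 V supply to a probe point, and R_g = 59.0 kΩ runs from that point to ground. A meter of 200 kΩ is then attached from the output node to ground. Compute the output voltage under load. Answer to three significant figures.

The load sits in parallel with R_g: R_g‖R_L = (59.0 × 200) / (59.0 + 200) = 45.56 kΩ.
V_out = 44.7 × 45.56 / (964 + 45.56) = 44.7 × 45.56/1010 = 2.02 V.

V_out ≈ 2.02 V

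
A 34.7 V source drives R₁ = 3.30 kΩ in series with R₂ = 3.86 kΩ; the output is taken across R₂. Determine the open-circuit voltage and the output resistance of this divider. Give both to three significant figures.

V_th = 18.7 V, R_th = 1.78 kΩ

V_th is the open-circuit tap voltage: 34.7 × 3.86/(3.30 + 3.86) = 18.7 V.
With the supply zeroed, R₁ and R₂ appear in parallel from the tap: R_th = R₁‖R₂ = (3.30 × 3.86)/7.160 = 1.78 kΩ.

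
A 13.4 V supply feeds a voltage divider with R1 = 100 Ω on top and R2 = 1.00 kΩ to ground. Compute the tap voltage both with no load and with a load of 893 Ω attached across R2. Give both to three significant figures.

Unloaded: 12.2 V; loaded: 11.1 V

Open-circuit: V = 13.4 × 1000/(100 + 1000) = 12.2 V.
With the load, R2 becomes R2‖R_L = 471.7 Ω, so V = 13.4 × 471.7/571.7 = 11.1 V.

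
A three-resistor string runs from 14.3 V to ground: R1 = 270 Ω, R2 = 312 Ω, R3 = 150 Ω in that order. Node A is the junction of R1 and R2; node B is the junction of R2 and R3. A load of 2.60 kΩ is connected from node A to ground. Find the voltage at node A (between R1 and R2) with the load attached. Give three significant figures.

V ≈ 8.47 V

Below node A the series string R2+R3 = 462.0 Ω sits in parallel with the 2600 Ω load: 392.3 Ω.
V_A = 14.3 × 392.3/(270 + 392.3) = 8.47 V.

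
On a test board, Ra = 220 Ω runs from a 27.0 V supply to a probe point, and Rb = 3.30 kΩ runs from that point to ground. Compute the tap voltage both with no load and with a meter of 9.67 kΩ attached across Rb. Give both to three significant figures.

Open-circuit: V = 27.0 × 3300/(220 + 3300) = 25.3 V.
With the load, Rb becomes Rb‖R_L = 2460 Ω, so V = 27.0 × 2460/2680 = 24.8 V.

Unloaded: 25.3 V; loaded: 24.8 V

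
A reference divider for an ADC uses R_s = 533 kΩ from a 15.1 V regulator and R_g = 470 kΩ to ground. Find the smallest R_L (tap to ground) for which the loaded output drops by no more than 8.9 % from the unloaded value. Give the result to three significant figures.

Output resistance R_th = R_s‖R_g = (533 × 470)/1003 = 249.8 kΩ.
The fractional drop is R_th/(R_th + R_L); requiring this ≤ 0.0890 gives R_L ≥ R_th(1/0.0890 − 1) = 249.8 × 10.24 = 2.56 MΩ.

R_L(min) ≈ 2.56 MΩ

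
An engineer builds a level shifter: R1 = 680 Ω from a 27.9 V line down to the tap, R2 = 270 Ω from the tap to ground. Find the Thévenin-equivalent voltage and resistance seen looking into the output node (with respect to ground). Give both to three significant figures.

V_th is the open-circuit tap voltage: 27.9 × 270/(680 + 270) = 7.93 V.
With the supply zeroed, R1 and R2 appear in parallel from the tap: R_th = R1‖R2 = (680 × 270)/950.0 = 193 Ω.

V_th = 7.93 V, R_th = 193 Ω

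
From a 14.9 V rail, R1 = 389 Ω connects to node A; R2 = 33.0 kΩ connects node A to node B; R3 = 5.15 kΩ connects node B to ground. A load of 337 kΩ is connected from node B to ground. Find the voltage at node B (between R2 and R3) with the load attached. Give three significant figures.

V ≈ 1.97 V

At node B, R3 is in parallel with the load: R3‖R_L = 5072 Ω.
Below node A the resistance is R2 + (R3‖R_L) = 38070 Ω, so V_A = 14.9 × 38070/38460 = 14.75 V.
Then V_B = V_A × (R3‖R_L)/(R2 + R3‖R_L) = 14.75 × 5072/38070 = 1.97 V.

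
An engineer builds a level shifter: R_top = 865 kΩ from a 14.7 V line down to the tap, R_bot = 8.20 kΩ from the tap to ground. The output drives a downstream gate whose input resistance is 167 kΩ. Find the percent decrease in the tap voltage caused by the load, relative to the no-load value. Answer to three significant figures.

The divider's output (Thévenin) resistance is R_top‖R_bot = 8.123 kΩ.
Fractional drop under load = R_th/(R_th + R_L) = 8.123 / (8.123 + 167) = 0.04638.
So the output falls by 4.64 %.

4.64 %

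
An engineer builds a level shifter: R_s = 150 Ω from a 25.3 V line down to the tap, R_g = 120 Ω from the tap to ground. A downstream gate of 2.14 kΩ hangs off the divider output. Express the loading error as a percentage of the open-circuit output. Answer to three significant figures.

The divider's output (Thévenin) resistance is R_s‖R_g = 66.67 Ω.
Fractional drop under load = R_th/(R_th + R_L) = 66.67 / (66.67 + 2140) = 0.03021.
So the output falls by 3.02 %.

3.02 %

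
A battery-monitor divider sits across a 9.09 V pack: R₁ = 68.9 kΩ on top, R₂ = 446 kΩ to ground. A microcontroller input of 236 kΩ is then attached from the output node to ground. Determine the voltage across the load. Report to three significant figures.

V_out ≈ 6.28 V

The load sits in parallel with R₂: R₂‖R_L = (446 × 236) / (446 + 236) = 154.3 kΩ.
V_out = 9.09 × 154.3 / (68.9 + 154.3) = 9.09 × 154.3/223.2 = 6.28 V.
(Unloaded it would have been 7.87 V.)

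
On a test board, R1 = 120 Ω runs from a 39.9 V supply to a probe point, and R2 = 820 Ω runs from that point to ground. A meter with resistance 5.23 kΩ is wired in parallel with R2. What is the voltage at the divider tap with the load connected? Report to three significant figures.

V_out ≈ 34.1 V

The load sits in parallel with R2: R2‖R_L = (820 × 5230) / (820 + 5230) = 708.9 Ω.
V_out = 39.9 × 708.9 / (120 + 708.9) = 39.9 × 708.9/828.9 = 34.1 V.
(Unloaded it would have been 34.8 V.)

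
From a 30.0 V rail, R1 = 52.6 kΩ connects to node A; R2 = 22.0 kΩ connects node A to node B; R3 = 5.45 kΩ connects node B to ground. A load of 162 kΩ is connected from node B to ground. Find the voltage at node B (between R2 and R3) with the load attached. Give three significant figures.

At node B, R3 is in parallel with the load: R3‖R_L = 5.273 kΩ.
Below node A the resistance is R2 + (R3‖R_L) = 27.27 kΩ, so V_A = 30.0 × 27.27/79.87 = 10.24 V.
Then V_B = V_A × (R3‖R_L)/(R2 + R3‖R_L) = 10.24 × 5.273/27.27 = 1.98 V.

V ≈ 1.98 V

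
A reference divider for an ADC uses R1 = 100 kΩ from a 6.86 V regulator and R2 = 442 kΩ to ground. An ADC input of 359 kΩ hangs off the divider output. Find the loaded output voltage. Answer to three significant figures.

V_out ≈ 4.56 V

The load sits in parallel with R2: R2‖R_L = (442 × 359) / (442 + 359) = 198.1 kΩ.
V_out = 6.86 × 198.1 / (100 + 198.1) = 6.86 × 198.1/298.1 = 4.56 V.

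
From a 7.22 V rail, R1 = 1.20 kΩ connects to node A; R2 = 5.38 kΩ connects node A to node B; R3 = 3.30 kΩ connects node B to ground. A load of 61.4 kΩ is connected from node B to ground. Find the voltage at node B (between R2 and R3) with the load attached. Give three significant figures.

At node B, R3 is in parallel with the load: R3‖R_L = 3.132 kΩ.
Below node A the resistance is R2 + (R3‖R_L) = 8.512 kΩ, so V_A = 7.22 × 8.512/9.712 = 6.328 V.
Then V_B = V_A × (R3‖R_L)/(R2 + R3‖R_L) = 6.328 × 3.132/8.512 = 2.33 V.

V ≈ 2.33 V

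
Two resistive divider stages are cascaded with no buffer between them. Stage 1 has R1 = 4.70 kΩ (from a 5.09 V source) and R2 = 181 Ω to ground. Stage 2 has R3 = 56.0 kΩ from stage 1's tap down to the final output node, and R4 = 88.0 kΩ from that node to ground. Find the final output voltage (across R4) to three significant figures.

Stage 2 presents R3+R4 = 144000 Ω as a load on stage 1's tap.
Stage 1's lower leg becomes R2‖(R3+R4) = 180.8 Ω, so V_mid = 5.09 × 180.8/4881 = 0.1885 V.
Stage 2 is itself unloaded: V_out = V_mid × R4/(R3+R4) = 0.1885 × 88000/144000 = 0.115 V.

V_out ≈ 0.115 V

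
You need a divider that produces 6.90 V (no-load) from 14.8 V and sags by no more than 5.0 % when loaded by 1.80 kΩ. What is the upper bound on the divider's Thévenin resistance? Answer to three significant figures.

R_th ≤ 94.7 Ω

Loading drop = R_th/(R_th + R_L) ≤ 0.0500, so R_th ≤ R_L · ε/(1−ε) = 1.80 kΩ × 0.0500/0.9500 = 94.7 Ω.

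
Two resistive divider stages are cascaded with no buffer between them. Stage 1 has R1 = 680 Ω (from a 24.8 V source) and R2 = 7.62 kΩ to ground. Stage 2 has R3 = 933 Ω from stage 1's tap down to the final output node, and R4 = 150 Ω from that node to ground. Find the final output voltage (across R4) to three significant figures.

Stage 2 presents R3+R4 = 1083 Ω as a load on stage 1's tap.
Stage 1's lower leg becomes R2‖(R3+R4) = 948.2 Ω, so V_mid = 24.8 × 948.2/1628 = 14.44 V.
Stage 2 is itself unloaded: V_out = V_mid × R4/(R3+R4) = 14.44 × 150/1083 = 2.00 V.

V_out ≈ 2.00 V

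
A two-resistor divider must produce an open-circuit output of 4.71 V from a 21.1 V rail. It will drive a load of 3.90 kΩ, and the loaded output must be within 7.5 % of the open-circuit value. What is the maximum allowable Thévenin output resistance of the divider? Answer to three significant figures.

R_th ≤ 316 Ω

Loading drop = R_th/(R_th + R_L) ≤ 0.0750, so R_th ≤ R_L · ε/(1−ε) = 3.90 kΩ × 0.0750/0.9250 = 316 Ω.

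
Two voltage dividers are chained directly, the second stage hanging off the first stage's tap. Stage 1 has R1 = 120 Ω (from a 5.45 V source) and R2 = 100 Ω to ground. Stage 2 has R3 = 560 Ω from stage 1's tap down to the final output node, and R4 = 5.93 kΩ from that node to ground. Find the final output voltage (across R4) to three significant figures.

Stage 2 presents R3+R4 = 6490 Ω as a load on stage 1's tap.
Stage 1's lower leg becomes R2‖(R3+R4) = 98.48 Ω, so V_mid = 5.45 × 98.48/218.5 = 2.457 V.
Stage 2 is itself unloaded: V_out = V_mid × R4/(R3+R4) = 2.457 × 5930/6490 = 2.24 V.

V_out ≈ 2.24 V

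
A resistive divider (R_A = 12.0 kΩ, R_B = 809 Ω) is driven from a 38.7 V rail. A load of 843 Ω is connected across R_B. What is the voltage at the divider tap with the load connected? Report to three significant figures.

The load sits in parallel with R_B: R_B‖R_L = (809 × 843) / (809 + 843) = 412.8 Ω.
V_out = 38.7 × 412.8 / (12000 + 412.8) = 38.7 × 412.8/12410 = 1.29 V.

V_out ≈ 1.29 V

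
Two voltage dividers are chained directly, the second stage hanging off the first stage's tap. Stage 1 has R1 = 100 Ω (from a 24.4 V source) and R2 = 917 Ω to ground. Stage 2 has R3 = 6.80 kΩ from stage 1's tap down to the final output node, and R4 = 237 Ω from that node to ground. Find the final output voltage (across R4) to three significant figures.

V_out ≈ 0.732 V

Stage 2 presents R3+R4 = 7037 Ω as a load on stage 1's tap.
Stage 1's lower leg becomes R2‖(R3+R4) = 811.3 Ω, so V_mid = 24.4 × 811.3/911.3 = 21.72 V.
Stage 2 is itself unloaded: V_out = V_mid × R4/(R3+R4) = 21.72 × 237/7037 = 0.732 V.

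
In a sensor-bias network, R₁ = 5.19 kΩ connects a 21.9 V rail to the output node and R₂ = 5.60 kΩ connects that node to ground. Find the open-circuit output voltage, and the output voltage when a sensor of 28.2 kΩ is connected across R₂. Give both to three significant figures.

Unloaded: 11.4 V; loaded: 10.4 V

Open-circuit: V = 21.9 × 5.60/(5.19 + 5.60) = 11.4 V.
With the load, R₂ becomes R₂‖R_L = 4.672 kΩ, so V = 21.9 × 4.672/9.862 = 10.4 V.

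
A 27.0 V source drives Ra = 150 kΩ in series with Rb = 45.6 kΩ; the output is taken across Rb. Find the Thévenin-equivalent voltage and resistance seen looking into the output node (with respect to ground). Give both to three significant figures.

V_th = 6.29 V, R_th = 35.0 kΩ

V_th is the open-circuit tap voltage: 27.0 × 45.6/(150 + 45.6) = 6.29 V.
With the supply zeroed, Ra and Rb appear in parallel from the tap: R_th = Ra‖Rb = (150 × 45.6)/195.6 = 35.0 kΩ.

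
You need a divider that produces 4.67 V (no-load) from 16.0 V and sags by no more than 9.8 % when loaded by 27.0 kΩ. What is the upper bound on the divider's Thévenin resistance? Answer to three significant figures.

R_th ≤ 2.93 kΩ

Loading drop = R_th/(R_th + R_L) ≤ 0.0980, so R_th ≤ R_L · ε/(1−ε) = 27.0 kΩ × 0.0980/0.9020 = 2.93 kΩ.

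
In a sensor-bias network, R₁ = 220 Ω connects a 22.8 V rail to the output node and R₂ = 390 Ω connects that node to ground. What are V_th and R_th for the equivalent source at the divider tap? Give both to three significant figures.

V_th = 14.6 V, R_th = 141 Ω

V_th is the open-circuit tap voltage: 22.8 × 390/(220 + 390) = 14.6 V.
With the supply zeroed, R₁ and R₂ appear in parallel from the tap: R_th = R₁‖R₂ = (220 × 390)/610.0 = 141 Ω.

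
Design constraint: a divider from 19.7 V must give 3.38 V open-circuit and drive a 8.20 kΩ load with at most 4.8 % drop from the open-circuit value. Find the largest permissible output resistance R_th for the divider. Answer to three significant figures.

Loading drop = R_th/(R_th + R_L) ≤ 0.0480, so R_th ≤ R_L · ε/(1−ε) = 8.20 kΩ × 0.0480/0.9520 = 413 Ω.
(Any R1, R2 with R2/(R1+R2) = 0.172 and R1‖R2 ≤ 413 Ω will meet the spec.)

R_th ≤ 413 Ω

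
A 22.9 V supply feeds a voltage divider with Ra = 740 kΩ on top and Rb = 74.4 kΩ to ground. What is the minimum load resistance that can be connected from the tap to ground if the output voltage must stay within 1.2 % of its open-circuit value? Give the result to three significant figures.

Output resistance R_th = Ra‖Rb = (740 × 74.4)/814.4 = 67.60 kΩ.
The fractional drop is R_th/(R_th + R_L); requiring this ≤ 0.0120 gives R_L ≥ R_th(1/0.0120 − 1) = 67.60 × 82.33 = 5.57 MΩ.

R_L(min) ≈ 5.57 MΩ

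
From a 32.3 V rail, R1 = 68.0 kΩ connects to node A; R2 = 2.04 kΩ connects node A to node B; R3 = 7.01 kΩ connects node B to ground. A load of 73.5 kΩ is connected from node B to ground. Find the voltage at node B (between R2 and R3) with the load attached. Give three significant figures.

V ≈ 2.70 V

At node B, R3 is in parallel with the load: R3‖R_L = 6.400 kΩ.
Below node A the resistance is R2 + (R3‖R_L) = 8.440 kΩ, so V_A = 32.3 × 8.440/76.44 = 3.566 V.
Then V_B = V_A × (R3‖R_L)/(R2 + R3‖R_L) = 3.566 × 6.400/8.440 = 2.70 V.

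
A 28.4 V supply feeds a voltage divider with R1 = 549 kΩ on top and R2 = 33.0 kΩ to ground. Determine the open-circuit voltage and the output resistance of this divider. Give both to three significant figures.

V_th is the open-circuit tap voltage: 28.4 × 33.0/(549 + 33.0) = 1.61 V.
With the supply zeroed, R1 and R2 appear in parallel from the tap: R_th = R1‖R2 = (549 × 33.0)/582.0 = 31.1 kΩ.

V_th = 1.61 V, R_th = 31.1 kΩ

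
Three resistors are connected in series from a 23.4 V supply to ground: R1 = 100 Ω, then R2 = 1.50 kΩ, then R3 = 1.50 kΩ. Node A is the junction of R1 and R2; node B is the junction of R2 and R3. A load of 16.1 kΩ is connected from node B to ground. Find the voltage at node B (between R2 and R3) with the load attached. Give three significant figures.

V ≈ 10.8 V

At node B, R3 is in parallel with the load: R3‖R_L = 1372 Ω.
Below node A the resistance is R2 + (R3‖R_L) = 2872 Ω, so V_A = 23.4 × 2872/2972 = 22.61 V.
Then V_B = V_A × (R3‖R_L)/(R2 + R3‖R_L) = 22.61 × 1372/2872 = 10.8 V.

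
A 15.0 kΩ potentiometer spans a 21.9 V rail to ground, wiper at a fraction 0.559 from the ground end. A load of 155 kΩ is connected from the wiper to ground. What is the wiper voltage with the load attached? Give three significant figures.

V ≈ 12.0 V

The wiper splits the pot into (1−α)R = 6.615 kΩ above and αR = 8.385 kΩ below.
Lower section ‖ load = 7.955 kΩ.
V_wiper = 21.9 × 7.955/(6.615 + 7.955) = 12.0 V.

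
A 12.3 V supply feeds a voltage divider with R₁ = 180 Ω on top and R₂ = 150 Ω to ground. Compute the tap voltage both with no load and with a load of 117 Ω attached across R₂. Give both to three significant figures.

Unloaded: 5.59 V; loaded: 3.29 V

Open-circuit: V = 12.3 × 150/(180 + 150) = 5.59 V.
With the load, R₂ becomes R₂‖R_L = 65.73 Ω, so V = 12.3 × 65.73/245.7 = 3.29 V.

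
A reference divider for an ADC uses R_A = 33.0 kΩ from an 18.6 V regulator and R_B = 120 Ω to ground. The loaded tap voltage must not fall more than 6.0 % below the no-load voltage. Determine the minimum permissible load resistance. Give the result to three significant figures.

R_L(min) ≈ 1.87 kΩ

Output resistance R_th = R_A‖R_B = (33000 × 120)/33120 = 119.6 Ω.
The fractional drop is R_th/(R_th + R_L); requiring this ≤ 0.0600 gives R_L ≥ R_th(1/0.0600 − 1) = 119.6 × 15.67 = 1.87 kΩ.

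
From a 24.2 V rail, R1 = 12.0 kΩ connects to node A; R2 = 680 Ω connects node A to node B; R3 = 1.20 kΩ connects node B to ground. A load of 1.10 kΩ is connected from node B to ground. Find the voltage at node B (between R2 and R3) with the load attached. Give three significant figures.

V ≈ 1.05 V

At node B, R3 is in parallel with the load: R3‖R_L = 573.9 Ω.
Below node A the resistance is R2 + (R3‖R_L) = 1254 Ω, so V_A = 24.2 × 1254/13250 = 2.289 V.
Then V_B = V_A × (R3‖R_L)/(R2 + R3‖R_L) = 2.289 × 573.9/1254 = 1.05 V.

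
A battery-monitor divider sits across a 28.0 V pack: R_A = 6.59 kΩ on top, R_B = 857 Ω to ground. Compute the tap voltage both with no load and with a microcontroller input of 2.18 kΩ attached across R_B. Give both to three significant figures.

Unloaded: 3.22 V; loaded: 2.39 V

Open-circuit: V = 28.0 × 857/(6590 + 857) = 3.22 V.
With the load, R_B becomes R_B‖R_L = 615.2 Ω, so V = 28.0 × 615.2/7205 = 2.39 V.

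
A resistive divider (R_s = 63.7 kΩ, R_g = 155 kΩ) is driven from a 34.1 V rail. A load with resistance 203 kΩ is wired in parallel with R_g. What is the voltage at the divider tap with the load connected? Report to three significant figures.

V_out ≈ 19.8 V

The load sits in parallel with R_g: R_g‖R_L = (155 × 203) / (155 + 203) = 87.89 kΩ.
V_out = 34.1 × 87.89 / (63.7 + 87.89) = 34.1 × 87.89/151.6 = 19.8 V.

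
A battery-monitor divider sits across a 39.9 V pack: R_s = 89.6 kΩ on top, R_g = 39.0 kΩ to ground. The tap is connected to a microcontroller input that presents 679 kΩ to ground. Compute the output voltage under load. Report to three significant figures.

V_out ≈ 11.6 V

The load sits in parallel with R_g: R_g‖R_L = (39.0 × 679) / (39.0 + 679) = 36.88 kΩ.
V_out = 39.9 × 36.88 / (89.6 + 36.88) = 39.9 × 36.88/126.5 = 11.6 V.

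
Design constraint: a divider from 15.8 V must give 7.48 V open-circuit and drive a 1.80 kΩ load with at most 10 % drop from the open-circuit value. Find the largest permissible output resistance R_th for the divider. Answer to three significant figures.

Loading drop = R_th/(R_th + R_L) ≤ 0.100, so R_th ≤ R_L · ε/(1−ε) = 1.80 kΩ × 0.100/0.9000 = 200 Ω.

R_th ≤ 200 Ω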